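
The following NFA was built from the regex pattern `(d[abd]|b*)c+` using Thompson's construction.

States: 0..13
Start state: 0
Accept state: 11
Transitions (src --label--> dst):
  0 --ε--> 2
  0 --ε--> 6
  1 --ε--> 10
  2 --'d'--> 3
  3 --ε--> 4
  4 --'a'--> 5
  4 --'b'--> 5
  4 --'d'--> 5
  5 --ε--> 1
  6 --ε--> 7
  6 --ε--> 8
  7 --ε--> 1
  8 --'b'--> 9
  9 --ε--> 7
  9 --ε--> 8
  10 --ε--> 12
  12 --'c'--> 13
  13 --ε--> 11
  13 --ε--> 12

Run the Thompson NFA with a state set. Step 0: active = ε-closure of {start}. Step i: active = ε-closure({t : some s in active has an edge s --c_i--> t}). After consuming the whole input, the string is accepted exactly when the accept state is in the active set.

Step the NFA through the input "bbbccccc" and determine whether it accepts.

Answer: ACCEPT

Steps:
initial (ε-close {0}): {0,1,2,6,7,8,10,12}
'b' @ 1: {1,7,8,9,10,12}
'b' @ 2: {1,7,8,9,10,12}
'b' @ 3: {1,7,8,9,10,12}
'c' @ 4: {11,12,13}  [accepting]
'c' @ 5: {11,12,13}  [accepting]
'c' @ 6: {11,12,13}  [accepting]
'c' @ 7: {11,12,13}  [accepting]
'c' @ 8: {11,12,13}  [accepting]
after full input: {11,12,13}  (accept=11 in)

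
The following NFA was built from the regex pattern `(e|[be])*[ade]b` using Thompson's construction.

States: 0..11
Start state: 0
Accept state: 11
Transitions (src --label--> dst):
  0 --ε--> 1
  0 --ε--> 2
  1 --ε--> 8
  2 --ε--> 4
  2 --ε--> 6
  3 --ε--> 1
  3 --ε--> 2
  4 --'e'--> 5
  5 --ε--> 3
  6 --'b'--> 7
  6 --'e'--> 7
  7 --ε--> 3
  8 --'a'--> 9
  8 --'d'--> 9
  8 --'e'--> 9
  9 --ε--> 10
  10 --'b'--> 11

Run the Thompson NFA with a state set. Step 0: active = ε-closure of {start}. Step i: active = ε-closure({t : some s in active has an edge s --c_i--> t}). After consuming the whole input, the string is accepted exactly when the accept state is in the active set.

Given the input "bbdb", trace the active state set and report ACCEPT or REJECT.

Answer: ACCEPT

Derivation:
start: ε-closure({0}) = {0,1,2,4,6,8}
'b' @ 1: {1,2,3,4,6,7,8}
'b' @ 2: {1,2,3,4,6,7,8}
'd' @ 3: {9,10}
'b' @ 4: {11}  (accept∈set)
end set {11} — state 11 in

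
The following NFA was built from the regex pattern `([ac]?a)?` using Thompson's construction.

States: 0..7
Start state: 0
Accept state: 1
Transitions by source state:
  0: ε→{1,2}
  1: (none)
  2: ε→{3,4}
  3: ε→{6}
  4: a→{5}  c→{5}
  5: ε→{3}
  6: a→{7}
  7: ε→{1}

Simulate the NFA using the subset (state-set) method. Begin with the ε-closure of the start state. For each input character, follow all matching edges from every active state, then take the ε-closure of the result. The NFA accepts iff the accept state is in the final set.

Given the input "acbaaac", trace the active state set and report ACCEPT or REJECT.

start: ε-closure({0}) = {0,1,2,3,4,6}
'a' @ 1: {1,3,5,6,7}  (accept∈set)
'c' @ 2: {}  — state set empty
rest 'baaac' ignored (set empty)
final: {}; accept 1 not in set

Answer: REJECT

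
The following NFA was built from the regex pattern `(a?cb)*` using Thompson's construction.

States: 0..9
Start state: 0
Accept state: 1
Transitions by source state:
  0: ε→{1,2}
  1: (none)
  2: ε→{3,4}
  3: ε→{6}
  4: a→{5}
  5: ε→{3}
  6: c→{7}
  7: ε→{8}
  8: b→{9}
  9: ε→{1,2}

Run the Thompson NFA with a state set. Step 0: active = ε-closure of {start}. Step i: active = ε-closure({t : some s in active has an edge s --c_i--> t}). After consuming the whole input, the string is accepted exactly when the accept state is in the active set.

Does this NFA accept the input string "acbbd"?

Answer: REJECT

Derivation:
S₀ = ε-closure({0}) = {0,1,2,3,4,6}
'a' @ 1: {3,5,6}
'c' @ 2: {7,8}
'b' @ 3: {1,2,3,4,6,9}  (accept∈set)
'b' @ 4: {}  — state set empty
rest 'd' ignored (set empty)
after full input: {}  (accept=1 not in)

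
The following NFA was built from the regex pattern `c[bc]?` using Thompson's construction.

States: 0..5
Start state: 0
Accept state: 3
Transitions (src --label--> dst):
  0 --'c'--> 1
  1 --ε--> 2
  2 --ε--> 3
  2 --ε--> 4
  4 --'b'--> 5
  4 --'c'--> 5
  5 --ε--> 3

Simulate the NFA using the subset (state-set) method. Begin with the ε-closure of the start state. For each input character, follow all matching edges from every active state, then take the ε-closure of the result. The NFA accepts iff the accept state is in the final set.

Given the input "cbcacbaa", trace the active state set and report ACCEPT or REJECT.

Answer: REJECT

Trace:
start: ε-closure({0}) = {0}
'c' @ 1: {1,2,3,4}  [accepting]
'b' @ 2: {3,5}  [accepting]
'c' @ 3: {}  — dead — no transitions
rest 'acbaa' ignored (set empty)
final: {}; accept 3 not in set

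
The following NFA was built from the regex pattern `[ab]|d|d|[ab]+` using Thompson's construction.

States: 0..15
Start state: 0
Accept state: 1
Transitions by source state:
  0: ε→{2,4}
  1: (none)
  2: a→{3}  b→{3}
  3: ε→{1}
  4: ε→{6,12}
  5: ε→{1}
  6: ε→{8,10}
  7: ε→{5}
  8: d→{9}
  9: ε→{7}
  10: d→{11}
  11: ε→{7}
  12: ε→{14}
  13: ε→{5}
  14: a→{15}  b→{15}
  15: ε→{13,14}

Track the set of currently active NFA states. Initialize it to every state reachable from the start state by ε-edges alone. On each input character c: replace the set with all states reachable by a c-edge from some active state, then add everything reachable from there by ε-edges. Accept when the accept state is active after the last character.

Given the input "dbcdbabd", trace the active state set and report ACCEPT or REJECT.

initial (ε-close {0}): {0,2,4,6,8,10,12,14}
'd' @ 1: {1,5,7,9,11}  (accept∈set)
'b' @ 2: {}  — dead — no transitions
rest 'cdbabd' ignored (set empty)
final: {}; accept 1 not in set

Answer: REJECT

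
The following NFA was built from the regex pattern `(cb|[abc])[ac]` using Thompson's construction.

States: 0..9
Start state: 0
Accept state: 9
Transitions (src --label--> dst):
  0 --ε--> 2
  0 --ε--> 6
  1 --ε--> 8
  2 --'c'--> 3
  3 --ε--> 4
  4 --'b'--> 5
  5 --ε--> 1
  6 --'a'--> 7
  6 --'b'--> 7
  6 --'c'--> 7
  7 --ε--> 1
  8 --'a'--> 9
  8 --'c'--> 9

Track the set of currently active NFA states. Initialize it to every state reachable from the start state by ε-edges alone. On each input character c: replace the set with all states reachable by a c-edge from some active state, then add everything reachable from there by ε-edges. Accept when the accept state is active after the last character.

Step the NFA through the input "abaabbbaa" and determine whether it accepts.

initial (ε-close {0}): {0,2,6}
'a' @ 1: {1,7,8}
'b' @ 2: {}  — dead — no transitions
rest 'aabbbaa' ignored (set empty)
end set {} — state 9 not in

Answer: REJECT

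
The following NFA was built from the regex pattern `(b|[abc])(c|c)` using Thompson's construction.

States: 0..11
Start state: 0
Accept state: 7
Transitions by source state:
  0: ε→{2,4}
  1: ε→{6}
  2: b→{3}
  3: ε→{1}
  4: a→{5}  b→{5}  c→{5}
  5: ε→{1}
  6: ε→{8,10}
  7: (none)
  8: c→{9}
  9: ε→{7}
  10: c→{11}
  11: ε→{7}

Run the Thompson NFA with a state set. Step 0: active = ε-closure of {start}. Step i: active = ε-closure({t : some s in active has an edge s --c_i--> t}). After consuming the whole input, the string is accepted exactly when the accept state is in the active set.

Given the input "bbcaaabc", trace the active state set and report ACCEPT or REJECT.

start: ε-closure({0}) = {0,2,4}
'b' @ 1: {1,3,5,6,8,10}
'b' @ 2: {}  — dead — no transitions
rest 'caaabc' ignored (set empty)
final: {}; accept 7 not in set

Answer: REJECT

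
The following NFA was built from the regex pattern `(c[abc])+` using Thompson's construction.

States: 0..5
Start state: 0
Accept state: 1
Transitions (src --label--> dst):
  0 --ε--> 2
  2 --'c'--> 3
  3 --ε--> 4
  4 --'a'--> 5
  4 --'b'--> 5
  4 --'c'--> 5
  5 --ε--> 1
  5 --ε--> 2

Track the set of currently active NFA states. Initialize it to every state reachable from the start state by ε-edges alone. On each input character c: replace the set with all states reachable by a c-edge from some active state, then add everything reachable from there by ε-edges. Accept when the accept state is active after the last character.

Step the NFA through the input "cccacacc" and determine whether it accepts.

Answer: ACCEPT

Trace:
S₀ = ε-closure({0}) = {0,2}
'c' @ 1: {3,4}
'c' @ 2: {1,2,5}  ✓accept
'c' @ 3: {3,4}
'a' @ 4: {1,2,5}  ✓accept
'c' @ 5: {3,4}
'a' @ 6: {1,2,5}  ✓accept
'c' @ 7: {3,4}
'c' @ 8: {1,2,5}  ✓accept
after full input: {1,2,5}  (accept=1 in)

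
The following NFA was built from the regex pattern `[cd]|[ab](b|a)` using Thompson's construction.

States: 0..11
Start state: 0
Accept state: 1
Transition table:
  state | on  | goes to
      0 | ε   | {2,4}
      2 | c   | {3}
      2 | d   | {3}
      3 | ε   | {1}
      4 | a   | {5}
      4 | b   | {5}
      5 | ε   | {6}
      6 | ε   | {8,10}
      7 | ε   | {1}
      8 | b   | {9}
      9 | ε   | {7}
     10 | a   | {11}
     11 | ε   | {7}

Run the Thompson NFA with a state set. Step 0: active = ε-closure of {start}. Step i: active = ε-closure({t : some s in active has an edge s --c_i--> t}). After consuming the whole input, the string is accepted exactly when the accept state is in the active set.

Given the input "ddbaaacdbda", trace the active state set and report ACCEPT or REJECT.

Answer: REJECT

Trace:
start: ε-closure({0}) = {0,2,4}
'd' @ 1: {1,3}  (accept∈set)
'd' @ 2: {}  — state set empty
rest 'baaacdbda' ignored (set empty)
after full input: {}  (accept=1 not in)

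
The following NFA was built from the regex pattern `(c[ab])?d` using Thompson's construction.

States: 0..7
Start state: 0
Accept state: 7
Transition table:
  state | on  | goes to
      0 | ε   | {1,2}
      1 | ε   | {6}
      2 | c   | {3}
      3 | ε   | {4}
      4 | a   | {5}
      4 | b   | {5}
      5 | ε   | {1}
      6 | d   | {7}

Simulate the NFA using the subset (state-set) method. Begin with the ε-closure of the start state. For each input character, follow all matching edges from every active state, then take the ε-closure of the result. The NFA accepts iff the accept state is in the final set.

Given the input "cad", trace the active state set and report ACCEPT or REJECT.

start: ε-closure({0}) = {0,1,2,6}
'c' @ 1: {3,4}
'a' @ 2: {1,5,6}
'd' @ 3: {7}  [accepting]
final: {7}; accept 7 in set

Answer: ACCEPT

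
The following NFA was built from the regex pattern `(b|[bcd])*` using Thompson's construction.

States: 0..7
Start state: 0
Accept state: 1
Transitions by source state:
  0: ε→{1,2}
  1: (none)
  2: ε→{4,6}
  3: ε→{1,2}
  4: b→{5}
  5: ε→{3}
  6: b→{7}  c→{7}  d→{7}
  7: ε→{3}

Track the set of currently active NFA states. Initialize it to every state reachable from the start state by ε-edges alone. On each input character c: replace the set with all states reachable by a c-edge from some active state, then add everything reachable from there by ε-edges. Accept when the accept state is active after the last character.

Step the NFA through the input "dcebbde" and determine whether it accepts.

Answer: REJECT

Derivation:
S₀ = ε-closure({0}) = {0,1,2,4,6}
'd' @ 1: {1,2,3,4,6,7}  ✓accept
'c' @ 2: {1,2,3,4,6,7}  ✓accept
'e' @ 3: {}  — dead — no transitions
rest 'bbde' ignored (set empty)
after full input: {}  (accept=1 not in)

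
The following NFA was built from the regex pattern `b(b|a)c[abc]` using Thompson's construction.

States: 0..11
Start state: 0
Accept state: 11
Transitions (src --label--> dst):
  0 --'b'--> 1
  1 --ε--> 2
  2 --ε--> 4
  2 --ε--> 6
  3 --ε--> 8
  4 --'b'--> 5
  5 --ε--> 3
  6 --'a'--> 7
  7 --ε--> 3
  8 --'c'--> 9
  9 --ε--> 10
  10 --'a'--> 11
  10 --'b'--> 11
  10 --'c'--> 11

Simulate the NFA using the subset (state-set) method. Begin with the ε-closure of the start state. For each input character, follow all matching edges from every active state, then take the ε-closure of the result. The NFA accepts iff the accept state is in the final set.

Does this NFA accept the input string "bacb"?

initial (ε-close {0}): {0}
'b' @ 1: {1,2,4,6}
'a' @ 2: {3,7,8}
'c' @ 3: {9,10}
'b' @ 4: {11}  ✓accept
end set {11} — state 11 in

Answer: ACCEPT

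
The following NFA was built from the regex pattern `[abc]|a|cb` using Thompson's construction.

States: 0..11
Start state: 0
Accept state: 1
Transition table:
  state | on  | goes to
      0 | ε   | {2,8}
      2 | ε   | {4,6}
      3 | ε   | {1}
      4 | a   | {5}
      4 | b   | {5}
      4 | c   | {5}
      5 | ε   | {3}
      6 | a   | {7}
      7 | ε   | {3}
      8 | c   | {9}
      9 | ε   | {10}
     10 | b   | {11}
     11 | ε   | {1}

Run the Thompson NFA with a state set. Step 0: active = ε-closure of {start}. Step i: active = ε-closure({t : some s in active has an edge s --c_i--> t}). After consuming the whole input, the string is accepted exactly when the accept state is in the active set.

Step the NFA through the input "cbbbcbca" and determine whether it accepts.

Answer: REJECT

Trace:
start: ε-closure({0}) = {0,2,4,6,8}
'c' @ 1: {1,3,5,9,10}  ✓accept
'b' @ 2: {1,11}  ✓accept
'b' @ 3: {}  — state set empty
rest 'bcbca' ignored (set empty)
end set {} — state 1 not in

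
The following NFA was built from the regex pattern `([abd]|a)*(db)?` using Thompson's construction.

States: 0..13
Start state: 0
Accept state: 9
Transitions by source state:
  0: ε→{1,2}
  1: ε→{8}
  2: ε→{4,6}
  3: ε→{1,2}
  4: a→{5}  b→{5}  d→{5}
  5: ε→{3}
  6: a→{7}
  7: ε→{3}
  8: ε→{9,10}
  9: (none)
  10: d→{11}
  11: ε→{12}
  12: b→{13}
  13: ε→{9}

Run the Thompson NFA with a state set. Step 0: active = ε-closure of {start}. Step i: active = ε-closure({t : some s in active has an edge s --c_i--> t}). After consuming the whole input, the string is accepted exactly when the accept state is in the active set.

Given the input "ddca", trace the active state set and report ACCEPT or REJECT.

Answer: REJECT

Derivation:
S₀ = ε-closure({0}) = {0,1,2,4,6,8,9,10}
'd' @ 1: {1,2,3,4,5,6,8,9,10,11,12}  ✓accept
'd' @ 2: {1,2,3,4,5,6,8,9,10,11,12}  ✓accept
'c' @ 3: {}  — dead — no transitions
rest 'a' ignored (set empty)
after full input: {}  (accept=9 not in)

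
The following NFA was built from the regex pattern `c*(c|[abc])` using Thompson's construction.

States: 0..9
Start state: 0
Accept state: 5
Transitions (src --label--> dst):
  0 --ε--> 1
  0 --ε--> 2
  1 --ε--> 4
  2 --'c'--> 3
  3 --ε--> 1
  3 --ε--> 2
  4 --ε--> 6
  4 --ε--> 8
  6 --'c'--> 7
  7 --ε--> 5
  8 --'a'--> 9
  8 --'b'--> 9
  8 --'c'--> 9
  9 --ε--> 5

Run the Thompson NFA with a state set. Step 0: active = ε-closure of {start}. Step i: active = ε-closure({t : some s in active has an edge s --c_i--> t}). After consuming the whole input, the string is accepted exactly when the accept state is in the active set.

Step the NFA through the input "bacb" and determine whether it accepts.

Answer: REJECT

Steps:
S₀ = ε-closure({0}) = {0,1,2,4,6,8}
'b' @ 1: {5,9}  (accept∈set)
'a' @ 2: {}  — dead — no transitions
rest 'cb' ignored (set empty)
final: {}; accept 5 not in set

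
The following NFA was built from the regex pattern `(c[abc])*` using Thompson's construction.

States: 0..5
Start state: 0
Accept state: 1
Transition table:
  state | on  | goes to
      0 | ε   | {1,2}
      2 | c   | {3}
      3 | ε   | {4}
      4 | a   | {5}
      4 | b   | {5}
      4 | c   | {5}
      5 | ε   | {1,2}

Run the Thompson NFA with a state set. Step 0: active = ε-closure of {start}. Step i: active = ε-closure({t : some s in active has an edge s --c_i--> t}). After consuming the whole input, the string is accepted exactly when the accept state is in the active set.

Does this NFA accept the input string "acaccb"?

S₀ = ε-closure({0}) = {0,1,2}
'a' @ 1: {}  — dead — no transitions
rest 'caccb' ignored (set empty)
after full input: {}  (accept=1 not in)

Answer: REJECT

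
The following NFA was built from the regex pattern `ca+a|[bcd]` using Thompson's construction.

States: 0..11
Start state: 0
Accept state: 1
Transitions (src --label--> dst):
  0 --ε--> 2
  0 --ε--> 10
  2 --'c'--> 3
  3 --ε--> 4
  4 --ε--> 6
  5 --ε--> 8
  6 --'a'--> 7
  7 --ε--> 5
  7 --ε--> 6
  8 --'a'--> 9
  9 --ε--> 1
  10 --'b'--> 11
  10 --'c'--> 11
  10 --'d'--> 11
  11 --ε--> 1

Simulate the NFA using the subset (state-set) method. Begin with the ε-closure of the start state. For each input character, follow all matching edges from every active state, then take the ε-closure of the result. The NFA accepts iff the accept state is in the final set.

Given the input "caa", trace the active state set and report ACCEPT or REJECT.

start: ε-closure({0}) = {0,2,10}
'c' @ 1: {1,3,4,6,11}  [accepting]
'a' @ 2: {5,6,7,8}
'a' @ 3: {1,5,6,7,8,9}  [accepting]
after full input: {1,5,6,7,8,9}  (accept=1 in)

Answer: ACCEPT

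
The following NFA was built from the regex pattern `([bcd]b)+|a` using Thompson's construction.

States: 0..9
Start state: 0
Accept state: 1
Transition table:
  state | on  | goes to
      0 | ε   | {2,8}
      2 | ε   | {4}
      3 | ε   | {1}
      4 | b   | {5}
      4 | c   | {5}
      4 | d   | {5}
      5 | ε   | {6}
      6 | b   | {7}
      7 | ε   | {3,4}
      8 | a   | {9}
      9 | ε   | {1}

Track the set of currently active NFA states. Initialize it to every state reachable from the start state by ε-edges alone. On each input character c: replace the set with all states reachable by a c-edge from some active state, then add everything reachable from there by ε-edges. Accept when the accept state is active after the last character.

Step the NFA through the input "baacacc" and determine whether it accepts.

start: ε-closure({0}) = {0,2,4,8}
'b' @ 1: {5,6}
'a' @ 2: {}  — no active states
rest 'acacc' ignored (set empty)
end set {} — state 1 not in

Answer: REJECT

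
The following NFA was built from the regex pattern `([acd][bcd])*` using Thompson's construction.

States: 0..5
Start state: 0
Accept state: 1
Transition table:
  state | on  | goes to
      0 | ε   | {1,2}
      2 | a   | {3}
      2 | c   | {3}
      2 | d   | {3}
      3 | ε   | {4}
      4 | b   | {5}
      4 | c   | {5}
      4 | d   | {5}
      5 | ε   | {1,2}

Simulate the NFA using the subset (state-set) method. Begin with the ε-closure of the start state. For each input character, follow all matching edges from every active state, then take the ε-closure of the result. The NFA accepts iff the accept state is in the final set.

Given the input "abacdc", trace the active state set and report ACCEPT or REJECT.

S₀ = ε-closure({0}) = {0,1,2}
'a' @ 1: {3,4}
'b' @ 2: {1,2,5}  [accepting]
'a' @ 3: {3,4}
'c' @ 4: {1,2,5}  [accepting]
'd' @ 5: {3,4}
'c' @ 6: {1,2,5}  [accepting]
end set {1,2,5} — state 1 in

Answer: ACCEPT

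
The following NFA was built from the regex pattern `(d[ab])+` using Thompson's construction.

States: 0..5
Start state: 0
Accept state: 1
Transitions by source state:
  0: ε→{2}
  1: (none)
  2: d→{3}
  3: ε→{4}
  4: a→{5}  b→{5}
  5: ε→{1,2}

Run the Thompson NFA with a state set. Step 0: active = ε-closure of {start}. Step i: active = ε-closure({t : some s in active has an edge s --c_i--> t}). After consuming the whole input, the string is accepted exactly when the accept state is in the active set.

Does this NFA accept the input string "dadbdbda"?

start: ε-closure({0}) = {0,2}
'd' @ 1: {3,4}
'a' @ 2: {1,2,5}  ✓accept
'd' @ 3: {3,4}
'b' @ 4: {1,2,5}  ✓accept
'd' @ 5: {3,4}
'b' @ 6: {1,2,5}  ✓accept
'd' @ 7: {3,4}
'a' @ 8: {1,2,5}  ✓accept
final: {1,2,5}; accept 1 in set

Answer: ACCEPT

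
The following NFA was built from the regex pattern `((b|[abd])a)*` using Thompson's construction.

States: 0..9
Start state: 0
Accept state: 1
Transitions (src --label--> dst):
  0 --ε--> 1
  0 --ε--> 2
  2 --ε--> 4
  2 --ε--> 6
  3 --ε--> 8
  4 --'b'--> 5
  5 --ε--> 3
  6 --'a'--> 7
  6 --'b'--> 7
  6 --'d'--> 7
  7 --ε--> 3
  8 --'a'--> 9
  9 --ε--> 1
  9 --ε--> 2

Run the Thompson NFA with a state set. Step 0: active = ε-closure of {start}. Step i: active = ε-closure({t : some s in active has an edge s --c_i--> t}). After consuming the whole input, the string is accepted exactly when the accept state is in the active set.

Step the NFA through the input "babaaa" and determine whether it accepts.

Answer: ACCEPT

Steps:
S₀ = ε-closure({0}) = {0,1,2,4,6}
'b' @ 1: {3,5,7,8}
'a' @ 2: {1,2,4,6,9}  (accept∈set)
'b' @ 3: {3,5,7,8}
'a' @ 4: {1,2,4,6,9}  (accept∈set)
'a' @ 5: {3,7,8}
'a' @ 6: {1,2,4,6,9}  (accept∈set)
final: {1,2,4,6,9}; accept 1 in set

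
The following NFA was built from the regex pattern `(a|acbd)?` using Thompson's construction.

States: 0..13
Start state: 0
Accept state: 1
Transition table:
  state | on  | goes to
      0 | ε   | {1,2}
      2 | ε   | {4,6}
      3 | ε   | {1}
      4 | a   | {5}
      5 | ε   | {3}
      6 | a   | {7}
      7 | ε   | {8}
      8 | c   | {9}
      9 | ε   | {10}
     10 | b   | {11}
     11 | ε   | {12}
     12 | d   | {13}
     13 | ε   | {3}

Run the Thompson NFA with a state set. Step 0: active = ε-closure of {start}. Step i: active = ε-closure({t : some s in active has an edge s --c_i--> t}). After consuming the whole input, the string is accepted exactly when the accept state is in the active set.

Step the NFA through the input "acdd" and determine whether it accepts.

Answer: REJECT

Derivation:
initial (ε-close {0}): {0,1,2,4,6}
'a' @ 1: {1,3,5,7,8}  ✓accept
'c' @ 2: {9,10}
'd' @ 3: {}  — state set empty
rest 'd' ignored (set empty)
end set {} — state 1 not in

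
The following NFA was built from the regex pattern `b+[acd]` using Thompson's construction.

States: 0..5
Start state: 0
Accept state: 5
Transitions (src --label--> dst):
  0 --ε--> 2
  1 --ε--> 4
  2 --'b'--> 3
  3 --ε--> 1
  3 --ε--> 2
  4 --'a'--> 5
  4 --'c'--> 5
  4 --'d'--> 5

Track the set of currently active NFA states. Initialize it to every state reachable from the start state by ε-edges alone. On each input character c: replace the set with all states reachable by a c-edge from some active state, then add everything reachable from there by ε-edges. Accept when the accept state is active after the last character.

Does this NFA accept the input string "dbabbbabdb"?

S₀ = ε-closure({0}) = {0,2}
'd' @ 1: {}  — state set empty
rest 'babbbabdb' ignored (set empty)
after full input: {}  (accept=5 not in)

Answer: REJECT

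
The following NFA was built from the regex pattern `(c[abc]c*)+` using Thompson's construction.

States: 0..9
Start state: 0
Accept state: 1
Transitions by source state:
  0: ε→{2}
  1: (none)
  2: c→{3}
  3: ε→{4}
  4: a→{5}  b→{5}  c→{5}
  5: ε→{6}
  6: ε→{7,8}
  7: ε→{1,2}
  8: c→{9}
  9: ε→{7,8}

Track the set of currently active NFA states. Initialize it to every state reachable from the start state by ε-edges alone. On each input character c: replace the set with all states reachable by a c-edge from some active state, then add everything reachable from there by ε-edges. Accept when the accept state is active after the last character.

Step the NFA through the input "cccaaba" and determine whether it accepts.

Answer: REJECT

Derivation:
S₀ = ε-closure({0}) = {0,2}
'c' @ 1: {3,4}
'c' @ 2: {1,2,5,6,7,8}  (accept∈set)
'c' @ 3: {1,2,3,4,7,8,9}  (accept∈set)
'a' @ 4: {1,2,5,6,7,8}  (accept∈set)
'a' @ 5: {}  — state set empty
rest 'ba' ignored (set empty)
end set {} — state 1 not in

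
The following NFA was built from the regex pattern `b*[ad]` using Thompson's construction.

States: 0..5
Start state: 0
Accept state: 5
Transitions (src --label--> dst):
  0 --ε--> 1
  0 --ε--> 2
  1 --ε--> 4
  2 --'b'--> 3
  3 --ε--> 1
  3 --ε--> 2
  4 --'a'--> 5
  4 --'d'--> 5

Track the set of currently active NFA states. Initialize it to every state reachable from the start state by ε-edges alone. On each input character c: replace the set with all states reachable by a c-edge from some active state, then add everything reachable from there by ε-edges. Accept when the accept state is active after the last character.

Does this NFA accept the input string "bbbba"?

Answer: ACCEPT

Derivation:
initial (ε-close {0}): {0,1,2,4}
'b' @ 1: {1,2,3,4}
'b' @ 2: {1,2,3,4}
'b' @ 3: {1,2,3,4}
'b' @ 4: {1,2,3,4}
'a' @ 5: {5}  [accepting]
final: {5}; accept 5 in set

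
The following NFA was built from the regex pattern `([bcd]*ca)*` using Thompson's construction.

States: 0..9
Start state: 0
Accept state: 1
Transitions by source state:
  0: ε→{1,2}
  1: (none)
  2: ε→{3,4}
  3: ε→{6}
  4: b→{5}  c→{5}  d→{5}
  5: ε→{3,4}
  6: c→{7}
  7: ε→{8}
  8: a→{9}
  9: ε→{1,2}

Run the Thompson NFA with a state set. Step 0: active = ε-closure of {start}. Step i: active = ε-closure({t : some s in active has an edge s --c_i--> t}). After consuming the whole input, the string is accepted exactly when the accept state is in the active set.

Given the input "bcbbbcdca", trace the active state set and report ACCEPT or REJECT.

Answer: ACCEPT

Trace:
S₀ = ε-closure({0}) = {0,1,2,3,4,6}
'b' @ 1: {3,4,5,6}
'c' @ 2: {3,4,5,6,7,8}
'b' @ 3: {3,4,5,6}
'b' @ 4: {3,4,5,6}
'b' @ 5: {3,4,5,6}
'c' @ 6: {3,4,5,6,7,8}
'd' @ 7: {3,4,5,6}
'c' @ 8: {3,4,5,6,7,8}
'a' @ 9: {1,2,3,4,6,9}  [accepting]
end set {1,2,3,4,6,9} — state 1 in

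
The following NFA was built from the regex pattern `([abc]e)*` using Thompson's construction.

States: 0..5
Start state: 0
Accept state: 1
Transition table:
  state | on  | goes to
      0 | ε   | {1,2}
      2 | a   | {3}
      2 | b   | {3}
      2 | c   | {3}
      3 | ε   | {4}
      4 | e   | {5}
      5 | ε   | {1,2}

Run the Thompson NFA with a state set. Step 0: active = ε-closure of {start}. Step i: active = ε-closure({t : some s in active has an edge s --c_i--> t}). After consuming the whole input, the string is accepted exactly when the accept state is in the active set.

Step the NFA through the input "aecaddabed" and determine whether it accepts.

Answer: REJECT

Steps:
start: ε-closure({0}) = {0,1,2}
'a' @ 1: {3,4}
'e' @ 2: {1,2,5}  ✓accept
'c' @ 3: {3,4}
'a' @ 4: {}  — state set empty
rest 'ddabed' ignored (set empty)
end set {} — state 1 not in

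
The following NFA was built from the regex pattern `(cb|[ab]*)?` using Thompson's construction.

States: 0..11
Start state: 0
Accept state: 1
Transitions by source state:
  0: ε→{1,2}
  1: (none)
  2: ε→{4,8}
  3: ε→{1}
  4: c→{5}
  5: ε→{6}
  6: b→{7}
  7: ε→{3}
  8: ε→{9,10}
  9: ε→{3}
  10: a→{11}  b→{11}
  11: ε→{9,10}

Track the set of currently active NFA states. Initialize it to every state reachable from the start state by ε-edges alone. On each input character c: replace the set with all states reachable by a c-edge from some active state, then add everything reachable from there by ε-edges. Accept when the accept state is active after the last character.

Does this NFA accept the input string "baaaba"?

Answer: ACCEPT

Steps:
start: ε-closure({0}) = {0,1,2,3,4,8,9,10}
'b' @ 1: {1,3,9,10,11}  ✓accept
'a' @ 2: {1,3,9,10,11}  ✓accept
'a' @ 3: {1,3,9,10,11}  ✓accept
'a' @ 4: {1,3,9,10,11}  ✓accept
'b' @ 5: {1,3,9,10,11}  ✓accept
'a' @ 6: {1,3,9,10,11}  ✓accept
final: {1,3,9,10,11}; accept 1 in set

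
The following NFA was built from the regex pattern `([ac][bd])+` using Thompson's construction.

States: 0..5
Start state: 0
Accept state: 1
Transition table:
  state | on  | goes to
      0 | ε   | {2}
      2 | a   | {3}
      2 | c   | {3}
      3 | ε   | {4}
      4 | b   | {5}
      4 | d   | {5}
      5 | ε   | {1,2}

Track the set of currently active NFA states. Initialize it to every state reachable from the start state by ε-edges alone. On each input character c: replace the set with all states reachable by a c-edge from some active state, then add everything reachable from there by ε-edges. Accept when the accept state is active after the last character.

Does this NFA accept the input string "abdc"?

start: ε-closure({0}) = {0,2}
'a' @ 1: {3,4}
'b' @ 2: {1,2,5}  (accept∈set)
'd' @ 3: {}  — dead — no transitions
rest 'c' ignored (set empty)
after full input: {}  (accept=1 not in)

Answer: REJECT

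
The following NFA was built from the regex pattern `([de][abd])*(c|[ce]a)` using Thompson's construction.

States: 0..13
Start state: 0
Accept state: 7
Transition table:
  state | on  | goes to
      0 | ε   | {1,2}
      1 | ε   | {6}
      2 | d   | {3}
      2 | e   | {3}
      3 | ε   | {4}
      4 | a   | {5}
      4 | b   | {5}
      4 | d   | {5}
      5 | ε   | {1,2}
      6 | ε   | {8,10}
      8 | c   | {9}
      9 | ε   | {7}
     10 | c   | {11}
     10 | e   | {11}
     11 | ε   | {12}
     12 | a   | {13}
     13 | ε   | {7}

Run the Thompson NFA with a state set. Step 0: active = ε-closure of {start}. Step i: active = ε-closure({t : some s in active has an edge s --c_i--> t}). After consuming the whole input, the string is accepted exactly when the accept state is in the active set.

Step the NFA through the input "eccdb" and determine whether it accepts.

Answer: REJECT

Derivation:
S₀ = ε-closure({0}) = {0,1,2,6,8,10}
'e' @ 1: {3,4,11,12}
'c' @ 2: {}  — no active states
rest 'cdb' ignored (set empty)
final: {}; accept 7 not in set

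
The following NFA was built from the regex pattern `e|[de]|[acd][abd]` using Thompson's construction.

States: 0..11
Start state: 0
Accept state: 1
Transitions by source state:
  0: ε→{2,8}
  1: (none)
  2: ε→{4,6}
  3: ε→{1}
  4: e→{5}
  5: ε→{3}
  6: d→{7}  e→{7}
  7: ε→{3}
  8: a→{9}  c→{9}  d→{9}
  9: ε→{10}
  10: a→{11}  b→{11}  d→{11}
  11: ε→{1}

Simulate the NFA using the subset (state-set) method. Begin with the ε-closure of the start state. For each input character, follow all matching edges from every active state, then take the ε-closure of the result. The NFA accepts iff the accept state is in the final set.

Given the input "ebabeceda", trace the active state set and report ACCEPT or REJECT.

S₀ = ε-closure({0}) = {0,2,4,6,8}
'e' @ 1: {1,3,5,7}  [accepting]
'b' @ 2: {}  — no active states
rest 'abeceda' ignored (set empty)
final: {}; accept 1 not in set

Answer: REJECT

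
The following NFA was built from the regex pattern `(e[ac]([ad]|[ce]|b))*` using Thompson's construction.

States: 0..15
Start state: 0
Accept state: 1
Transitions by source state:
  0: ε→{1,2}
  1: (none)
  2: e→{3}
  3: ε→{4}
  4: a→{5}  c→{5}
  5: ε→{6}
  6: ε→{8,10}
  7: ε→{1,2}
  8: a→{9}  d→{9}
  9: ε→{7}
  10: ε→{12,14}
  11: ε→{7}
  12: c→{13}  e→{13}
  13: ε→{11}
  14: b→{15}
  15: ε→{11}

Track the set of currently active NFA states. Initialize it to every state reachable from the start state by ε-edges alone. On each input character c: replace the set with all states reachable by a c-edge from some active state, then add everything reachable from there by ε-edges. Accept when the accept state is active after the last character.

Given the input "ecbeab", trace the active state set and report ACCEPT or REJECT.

initial (ε-close {0}): {0,1,2}
'e' @ 1: {3,4}
'c' @ 2: {5,6,8,10,12,14}
'b' @ 3: {1,2,7,11,15}  ✓accept
'e' @ 4: {3,4}
'a' @ 5: {5,6,8,10,12,14}
'b' @ 6: {1,2,7,11,15}  ✓accept
after full input: {1,2,7,11,15}  (accept=1 in)

Answer: ACCEPT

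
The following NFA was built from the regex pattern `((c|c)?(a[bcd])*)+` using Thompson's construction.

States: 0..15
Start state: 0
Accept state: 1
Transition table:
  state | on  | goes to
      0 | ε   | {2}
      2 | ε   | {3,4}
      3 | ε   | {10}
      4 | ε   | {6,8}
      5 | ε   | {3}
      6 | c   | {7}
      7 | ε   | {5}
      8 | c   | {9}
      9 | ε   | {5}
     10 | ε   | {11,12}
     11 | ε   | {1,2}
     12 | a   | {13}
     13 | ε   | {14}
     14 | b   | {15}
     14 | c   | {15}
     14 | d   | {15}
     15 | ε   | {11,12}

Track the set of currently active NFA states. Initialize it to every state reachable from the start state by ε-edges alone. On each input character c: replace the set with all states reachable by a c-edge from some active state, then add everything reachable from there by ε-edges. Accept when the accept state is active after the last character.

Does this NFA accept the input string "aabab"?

Answer: REJECT

Steps:
initial (ε-close {0}): {0,1,2,3,4,6,8,10,11,12}
'a' @ 1: {13,14}
'a' @ 2: {}  — dead — no transitions
rest 'bab' ignored (set empty)
after full input: {}  (accept=1 not in)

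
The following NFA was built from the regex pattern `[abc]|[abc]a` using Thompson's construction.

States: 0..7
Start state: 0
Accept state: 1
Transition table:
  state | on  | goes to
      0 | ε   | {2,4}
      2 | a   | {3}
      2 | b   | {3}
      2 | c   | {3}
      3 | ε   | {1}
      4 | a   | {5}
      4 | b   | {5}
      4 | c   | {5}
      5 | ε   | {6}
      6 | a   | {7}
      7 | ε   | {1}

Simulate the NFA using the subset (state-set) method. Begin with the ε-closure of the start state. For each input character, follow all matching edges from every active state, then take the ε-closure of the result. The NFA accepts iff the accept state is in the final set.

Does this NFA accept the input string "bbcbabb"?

S₀ = ε-closure({0}) = {0,2,4}
'b' @ 1: {1,3,5,6}  (accept∈set)
'b' @ 2: {}  — dead — no transitions
rest 'cbabb' ignored (set empty)
after full input: {}  (accept=1 not in)

Answer: REJECT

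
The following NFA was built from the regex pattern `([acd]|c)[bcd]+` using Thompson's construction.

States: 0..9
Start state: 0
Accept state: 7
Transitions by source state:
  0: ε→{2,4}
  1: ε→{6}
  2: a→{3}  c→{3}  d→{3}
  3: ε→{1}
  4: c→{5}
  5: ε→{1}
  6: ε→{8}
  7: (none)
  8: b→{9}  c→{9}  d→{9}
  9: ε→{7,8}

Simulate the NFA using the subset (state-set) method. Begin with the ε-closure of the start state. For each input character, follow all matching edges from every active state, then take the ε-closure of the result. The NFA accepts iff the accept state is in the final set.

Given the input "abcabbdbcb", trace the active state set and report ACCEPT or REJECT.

Answer: REJECT

Trace:
start: ε-closure({0}) = {0,2,4}
'a' @ 1: {1,3,6,8}
'b' @ 2: {7,8,9}  ✓accept
'c' @ 3: {7,8,9}  ✓accept
'a' @ 4: {}  — dead — no transitions
rest 'bbdbcb' ignored (set empty)
final: {}; accept 7 not in set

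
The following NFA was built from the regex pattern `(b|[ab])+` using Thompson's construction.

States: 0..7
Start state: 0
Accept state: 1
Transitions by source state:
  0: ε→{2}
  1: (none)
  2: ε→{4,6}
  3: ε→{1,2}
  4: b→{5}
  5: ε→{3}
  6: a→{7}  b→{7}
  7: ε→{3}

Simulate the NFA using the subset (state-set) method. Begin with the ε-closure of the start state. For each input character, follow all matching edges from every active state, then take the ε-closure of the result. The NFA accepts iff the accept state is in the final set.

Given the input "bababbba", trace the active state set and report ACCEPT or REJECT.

Answer: ACCEPT

Trace:
S₀ = ε-closure({0}) = {0,2,4,6}
'b' @ 1: {1,2,3,4,5,6,7}  [accepting]
'a' @ 2: {1,2,3,4,6,7}  [accepting]
'b' @ 3: {1,2,3,4,5,6,7}  [accepting]
'a' @ 4: {1,2,3,4,6,7}  [accepting]
'b' @ 5: {1,2,3,4,5,6,7}  [accepting]
'b' @ 6: {1,2,3,4,5,6,7}  [accepting]
'b' @ 7: {1,2,3,4,5,6,7}  [accepting]
'a' @ 8: {1,2,3,4,6,7}  [accepting]
end set {1,2,3,4,6,7} — state 1 in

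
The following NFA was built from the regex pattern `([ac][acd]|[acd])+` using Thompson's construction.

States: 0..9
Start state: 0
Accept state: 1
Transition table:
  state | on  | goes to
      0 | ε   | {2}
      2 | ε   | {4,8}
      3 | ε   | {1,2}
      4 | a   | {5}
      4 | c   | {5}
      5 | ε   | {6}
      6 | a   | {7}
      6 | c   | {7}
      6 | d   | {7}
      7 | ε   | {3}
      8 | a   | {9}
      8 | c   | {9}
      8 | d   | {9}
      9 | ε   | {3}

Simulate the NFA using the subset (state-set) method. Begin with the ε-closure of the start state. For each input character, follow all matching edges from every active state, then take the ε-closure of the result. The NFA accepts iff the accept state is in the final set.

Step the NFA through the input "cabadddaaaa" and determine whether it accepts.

Answer: REJECT

Trace:
S₀ = ε-closure({0}) = {0,2,4,8}
'c' @ 1: {1,2,3,4,5,6,8,9}  [accepting]
'a' @ 2: {1,2,3,4,5,6,7,8,9}  [accepting]
'b' @ 3: {}  — state set empty
rest 'adddaaaa' ignored (set empty)
after full input: {}  (accept=1 not in)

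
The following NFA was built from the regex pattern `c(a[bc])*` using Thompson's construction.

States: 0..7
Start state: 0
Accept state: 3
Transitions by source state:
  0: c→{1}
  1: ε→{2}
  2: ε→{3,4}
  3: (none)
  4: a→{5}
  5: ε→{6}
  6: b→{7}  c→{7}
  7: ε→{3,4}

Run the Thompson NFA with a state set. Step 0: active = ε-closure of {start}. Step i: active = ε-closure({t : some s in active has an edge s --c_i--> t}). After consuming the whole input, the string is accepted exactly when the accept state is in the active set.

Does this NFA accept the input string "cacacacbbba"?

S₀ = ε-closure({0}) = {0}
'c' @ 1: {1,2,3,4}  (accept∈set)
'a' @ 2: {5,6}
'c' @ 3: {3,4,7}  (accept∈set)
'a' @ 4: {5,6}
'c' @ 5: {3,4,7}  (accept∈set)
'a' @ 6: {5,6}
'c' @ 7: {3,4,7}  (accept∈set)
'b' @ 8: {}  — no active states
rest 'bba' ignored (set empty)
end set {} — state 3 not in

Answer: REJECT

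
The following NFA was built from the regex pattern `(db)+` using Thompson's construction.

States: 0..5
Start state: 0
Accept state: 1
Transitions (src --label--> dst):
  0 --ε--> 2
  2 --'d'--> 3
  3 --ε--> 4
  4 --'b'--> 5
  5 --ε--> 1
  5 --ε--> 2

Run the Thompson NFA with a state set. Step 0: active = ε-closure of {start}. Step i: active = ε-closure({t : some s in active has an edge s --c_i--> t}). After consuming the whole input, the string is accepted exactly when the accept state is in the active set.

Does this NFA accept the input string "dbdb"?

Answer: ACCEPT

Steps:
initial (ε-close {0}): {0,2}
'd' @ 1: {3,4}
'b' @ 2: {1,2,5}  [accepting]
'd' @ 3: {3,4}
'b' @ 4: {1,2,5}  [accepting]
final: {1,2,5}; accept 1 in set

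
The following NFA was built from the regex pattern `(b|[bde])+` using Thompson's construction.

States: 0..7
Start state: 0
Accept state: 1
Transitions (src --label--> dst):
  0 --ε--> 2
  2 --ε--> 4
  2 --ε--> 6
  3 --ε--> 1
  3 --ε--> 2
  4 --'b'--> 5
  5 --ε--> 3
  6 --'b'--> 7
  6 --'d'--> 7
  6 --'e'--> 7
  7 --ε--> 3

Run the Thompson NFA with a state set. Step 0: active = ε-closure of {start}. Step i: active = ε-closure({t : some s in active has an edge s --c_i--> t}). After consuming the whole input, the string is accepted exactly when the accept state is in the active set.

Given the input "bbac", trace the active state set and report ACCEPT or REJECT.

Answer: REJECT

Derivation:
initial (ε-close {0}): {0,2,4,6}
'b' @ 1: {1,2,3,4,5,6,7}  [accepting]
'b' @ 2: {1,2,3,4,5,6,7}  [accepting]
'a' @ 3: {}  — no active states
rest 'c' ignored (set empty)
after full input: {}  (accept=1 not in)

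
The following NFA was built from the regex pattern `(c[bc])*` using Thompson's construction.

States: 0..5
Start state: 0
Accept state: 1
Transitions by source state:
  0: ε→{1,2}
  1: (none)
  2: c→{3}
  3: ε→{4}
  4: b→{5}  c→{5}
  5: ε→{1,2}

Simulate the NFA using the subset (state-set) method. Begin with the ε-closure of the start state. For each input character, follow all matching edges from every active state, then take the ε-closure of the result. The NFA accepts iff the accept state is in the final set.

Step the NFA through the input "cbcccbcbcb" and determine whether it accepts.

S₀ = ε-closure({0}) = {0,1,2}
'c' @ 1: {3,4}
'b' @ 2: {1,2,5}  (accept∈set)
'c' @ 3: {3,4}
'c' @ 4: {1,2,5}  (accept∈set)
'c' @ 5: {3,4}
'b' @ 6: {1,2,5}  (accept∈set)
'c' @ 7: {3,4}
'b' @ 8: {1,2,5}  (accept∈set)
'c' @ 9: {3,4}
'b' @ 10: {1,2,5}  (accept∈set)
final: {1,2,5}; accept 1 in set

Answer: ACCEPT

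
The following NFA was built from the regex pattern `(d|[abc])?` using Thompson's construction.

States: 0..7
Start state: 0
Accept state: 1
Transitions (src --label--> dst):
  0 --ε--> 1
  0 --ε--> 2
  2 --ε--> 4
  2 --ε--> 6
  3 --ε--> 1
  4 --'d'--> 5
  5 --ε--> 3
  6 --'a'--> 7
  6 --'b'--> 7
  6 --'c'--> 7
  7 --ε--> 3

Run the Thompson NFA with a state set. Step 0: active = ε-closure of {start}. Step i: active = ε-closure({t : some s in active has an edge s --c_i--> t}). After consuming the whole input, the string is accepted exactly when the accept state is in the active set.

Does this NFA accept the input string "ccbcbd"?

Answer: REJECT

Steps:
S₀ = ε-closure({0}) = {0,1,2,4,6}
'c' @ 1: {1,3,7}  ✓accept
'c' @ 2: {}  — no active states
rest 'bcbd' ignored (set empty)
after full input: {}  (accept=1 not in)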